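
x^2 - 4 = (x - 2)*(x + 2)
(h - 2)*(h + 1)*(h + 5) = h^3 + 4*h^2 - 7*h - 10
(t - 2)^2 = t^2 - 4*t + 4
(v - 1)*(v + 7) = v^2 + 6*v - 7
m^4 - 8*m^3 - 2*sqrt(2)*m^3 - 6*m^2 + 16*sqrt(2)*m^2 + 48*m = m*(m - 8)*(m - 3*sqrt(2))*(m + sqrt(2))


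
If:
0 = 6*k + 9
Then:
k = -3/2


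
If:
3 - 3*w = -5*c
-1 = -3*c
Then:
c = 1/3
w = 14/9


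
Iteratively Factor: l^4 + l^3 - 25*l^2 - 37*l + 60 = (l - 1)*(l^3 + 2*l^2 - 23*l - 60) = (l - 1)*(l + 3)*(l^2 - l - 20) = (l - 5)*(l - 1)*(l + 3)*(l + 4)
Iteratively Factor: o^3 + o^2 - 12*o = (o + 4)*(o^2 - 3*o) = o*(o + 4)*(o - 3)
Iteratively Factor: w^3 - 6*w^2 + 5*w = (w)*(w^2 - 6*w + 5) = w*(w - 1)*(w - 5)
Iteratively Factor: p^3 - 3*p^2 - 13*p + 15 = (p + 3)*(p^2 - 6*p + 5) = (p - 5)*(p + 3)*(p - 1)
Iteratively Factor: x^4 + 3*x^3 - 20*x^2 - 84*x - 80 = (x + 2)*(x^3 + x^2 - 22*x - 40) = (x + 2)^2*(x^2 - x - 20) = (x + 2)^2*(x + 4)*(x - 5)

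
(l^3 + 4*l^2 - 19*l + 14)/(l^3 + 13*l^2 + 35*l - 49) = (l - 2)/(l + 7)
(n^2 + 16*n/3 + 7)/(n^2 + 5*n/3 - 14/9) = 3*(n + 3)/(3*n - 2)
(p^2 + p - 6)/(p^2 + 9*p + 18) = (p - 2)/(p + 6)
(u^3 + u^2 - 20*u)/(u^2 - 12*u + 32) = u*(u + 5)/(u - 8)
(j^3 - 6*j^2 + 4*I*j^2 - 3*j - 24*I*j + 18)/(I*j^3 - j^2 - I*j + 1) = (-I*j^2 + j*(3 + 6*I) - 18)/(j^2 - 1)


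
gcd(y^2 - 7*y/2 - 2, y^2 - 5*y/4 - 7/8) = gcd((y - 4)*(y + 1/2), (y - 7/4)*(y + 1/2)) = y + 1/2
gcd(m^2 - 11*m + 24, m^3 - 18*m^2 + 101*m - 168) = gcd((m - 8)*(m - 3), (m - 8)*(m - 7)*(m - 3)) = m^2 - 11*m + 24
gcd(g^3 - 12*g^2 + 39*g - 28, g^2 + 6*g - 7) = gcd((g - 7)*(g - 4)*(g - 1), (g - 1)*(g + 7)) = g - 1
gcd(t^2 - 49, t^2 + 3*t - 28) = t + 7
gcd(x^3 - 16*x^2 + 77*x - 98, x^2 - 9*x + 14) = x^2 - 9*x + 14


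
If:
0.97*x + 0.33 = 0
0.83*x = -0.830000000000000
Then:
No Solution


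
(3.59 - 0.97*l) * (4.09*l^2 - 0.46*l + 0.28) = -3.9673*l^3 + 15.1293*l^2 - 1.923*l + 1.0052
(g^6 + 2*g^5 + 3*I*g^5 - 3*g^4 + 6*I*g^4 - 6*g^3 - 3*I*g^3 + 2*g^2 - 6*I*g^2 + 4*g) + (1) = g^6 + 2*g^5 + 3*I*g^5 - 3*g^4 + 6*I*g^4 - 6*g^3 - 3*I*g^3 + 2*g^2 - 6*I*g^2 + 4*g + 1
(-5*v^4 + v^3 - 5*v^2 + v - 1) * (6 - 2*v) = 10*v^5 - 32*v^4 + 16*v^3 - 32*v^2 + 8*v - 6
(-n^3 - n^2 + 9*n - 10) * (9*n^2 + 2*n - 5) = -9*n^5 - 11*n^4 + 84*n^3 - 67*n^2 - 65*n + 50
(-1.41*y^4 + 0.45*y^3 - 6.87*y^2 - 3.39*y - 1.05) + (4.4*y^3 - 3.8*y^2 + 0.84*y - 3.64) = -1.41*y^4 + 4.85*y^3 - 10.67*y^2 - 2.55*y - 4.69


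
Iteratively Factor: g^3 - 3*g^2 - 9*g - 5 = (g - 5)*(g^2 + 2*g + 1) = (g - 5)*(g + 1)*(g + 1)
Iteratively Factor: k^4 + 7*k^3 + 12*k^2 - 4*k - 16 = (k - 1)*(k^3 + 8*k^2 + 20*k + 16) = (k - 1)*(k + 2)*(k^2 + 6*k + 8) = (k - 1)*(k + 2)^2*(k + 4)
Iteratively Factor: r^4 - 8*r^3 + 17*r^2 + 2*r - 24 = (r - 2)*(r^3 - 6*r^2 + 5*r + 12) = (r - 3)*(r - 2)*(r^2 - 3*r - 4) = (r - 3)*(r - 2)*(r + 1)*(r - 4)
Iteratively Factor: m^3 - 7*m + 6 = (m + 3)*(m^2 - 3*m + 2) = (m - 2)*(m + 3)*(m - 1)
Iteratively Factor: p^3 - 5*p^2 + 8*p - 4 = (p - 1)*(p^2 - 4*p + 4) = (p - 2)*(p - 1)*(p - 2)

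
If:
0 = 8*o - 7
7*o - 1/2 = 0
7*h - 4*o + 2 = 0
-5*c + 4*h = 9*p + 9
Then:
No Solution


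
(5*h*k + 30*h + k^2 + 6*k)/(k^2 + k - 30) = (5*h + k)/(k - 5)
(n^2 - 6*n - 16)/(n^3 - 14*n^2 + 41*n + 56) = (n + 2)/(n^2 - 6*n - 7)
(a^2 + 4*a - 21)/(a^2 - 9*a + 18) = (a + 7)/(a - 6)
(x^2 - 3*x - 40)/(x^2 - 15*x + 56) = (x + 5)/(x - 7)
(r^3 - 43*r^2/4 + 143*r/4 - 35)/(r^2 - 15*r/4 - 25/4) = (4*r^2 - 23*r + 28)/(4*r + 5)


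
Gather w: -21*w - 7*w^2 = -7*w^2 - 21*w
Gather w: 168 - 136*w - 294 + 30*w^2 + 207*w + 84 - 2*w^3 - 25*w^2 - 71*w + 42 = -2*w^3 + 5*w^2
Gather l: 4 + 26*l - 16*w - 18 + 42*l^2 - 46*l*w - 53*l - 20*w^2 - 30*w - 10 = 42*l^2 + l*(-46*w - 27) - 20*w^2 - 46*w - 24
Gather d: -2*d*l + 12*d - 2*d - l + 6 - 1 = d*(10 - 2*l) - l + 5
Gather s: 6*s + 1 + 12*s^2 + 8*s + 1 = 12*s^2 + 14*s + 2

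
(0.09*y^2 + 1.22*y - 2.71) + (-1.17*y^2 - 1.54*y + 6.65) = -1.08*y^2 - 0.32*y + 3.94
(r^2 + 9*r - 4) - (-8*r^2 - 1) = 9*r^2 + 9*r - 3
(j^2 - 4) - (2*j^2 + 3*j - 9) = -j^2 - 3*j + 5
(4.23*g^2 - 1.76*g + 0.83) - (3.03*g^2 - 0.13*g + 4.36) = 1.2*g^2 - 1.63*g - 3.53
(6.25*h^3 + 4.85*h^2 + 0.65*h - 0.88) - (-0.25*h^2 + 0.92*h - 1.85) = 6.25*h^3 + 5.1*h^2 - 0.27*h + 0.97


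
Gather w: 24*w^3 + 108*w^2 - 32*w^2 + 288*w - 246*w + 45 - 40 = 24*w^3 + 76*w^2 + 42*w + 5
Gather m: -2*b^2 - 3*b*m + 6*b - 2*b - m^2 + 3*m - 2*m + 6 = -2*b^2 + 4*b - m^2 + m*(1 - 3*b) + 6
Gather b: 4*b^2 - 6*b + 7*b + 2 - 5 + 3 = 4*b^2 + b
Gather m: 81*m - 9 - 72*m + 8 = 9*m - 1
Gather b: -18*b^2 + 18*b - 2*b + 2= -18*b^2 + 16*b + 2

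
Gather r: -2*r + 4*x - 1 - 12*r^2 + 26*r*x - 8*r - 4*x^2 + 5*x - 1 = -12*r^2 + r*(26*x - 10) - 4*x^2 + 9*x - 2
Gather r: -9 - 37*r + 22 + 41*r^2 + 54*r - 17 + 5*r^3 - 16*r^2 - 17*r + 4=5*r^3 + 25*r^2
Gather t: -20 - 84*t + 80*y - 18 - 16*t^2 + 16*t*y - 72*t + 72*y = -16*t^2 + t*(16*y - 156) + 152*y - 38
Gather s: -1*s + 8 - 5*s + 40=48 - 6*s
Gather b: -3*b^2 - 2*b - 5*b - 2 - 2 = -3*b^2 - 7*b - 4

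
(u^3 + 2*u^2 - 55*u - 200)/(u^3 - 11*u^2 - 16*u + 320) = (u + 5)/(u - 8)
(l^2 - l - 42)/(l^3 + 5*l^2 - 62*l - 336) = (l - 7)/(l^2 - l - 56)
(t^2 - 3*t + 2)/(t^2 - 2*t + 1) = (t - 2)/(t - 1)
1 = 1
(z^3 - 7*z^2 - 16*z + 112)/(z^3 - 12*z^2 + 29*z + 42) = (z^2 - 16)/(z^2 - 5*z - 6)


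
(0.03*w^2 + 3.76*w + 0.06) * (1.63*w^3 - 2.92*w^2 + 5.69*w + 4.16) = 0.0489*w^5 + 6.0412*w^4 - 10.7107*w^3 + 21.344*w^2 + 15.983*w + 0.2496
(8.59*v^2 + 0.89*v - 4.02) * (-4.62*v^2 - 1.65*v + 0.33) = -39.6858*v^4 - 18.2853*v^3 + 19.9386*v^2 + 6.9267*v - 1.3266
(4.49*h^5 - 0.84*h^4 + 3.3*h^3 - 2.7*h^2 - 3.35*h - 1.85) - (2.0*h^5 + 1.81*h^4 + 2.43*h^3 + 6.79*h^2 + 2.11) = 2.49*h^5 - 2.65*h^4 + 0.87*h^3 - 9.49*h^2 - 3.35*h - 3.96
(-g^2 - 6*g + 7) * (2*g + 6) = -2*g^3 - 18*g^2 - 22*g + 42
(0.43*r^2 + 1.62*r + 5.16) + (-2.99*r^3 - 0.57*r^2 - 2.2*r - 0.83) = -2.99*r^3 - 0.14*r^2 - 0.58*r + 4.33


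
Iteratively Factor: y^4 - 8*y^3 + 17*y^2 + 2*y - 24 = (y - 4)*(y^3 - 4*y^2 + y + 6) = (y - 4)*(y - 3)*(y^2 - y - 2) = (y - 4)*(y - 3)*(y + 1)*(y - 2)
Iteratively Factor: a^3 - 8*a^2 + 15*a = (a - 3)*(a^2 - 5*a) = (a - 5)*(a - 3)*(a)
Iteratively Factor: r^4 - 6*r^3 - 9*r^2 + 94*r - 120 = (r - 5)*(r^3 - r^2 - 14*r + 24) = (r - 5)*(r - 2)*(r^2 + r - 12) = (r - 5)*(r - 2)*(r + 4)*(r - 3)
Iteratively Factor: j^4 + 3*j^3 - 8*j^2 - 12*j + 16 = (j + 4)*(j^3 - j^2 - 4*j + 4) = (j - 1)*(j + 4)*(j^2 - 4) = (j - 1)*(j + 2)*(j + 4)*(j - 2)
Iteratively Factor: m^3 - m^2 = (m)*(m^2 - m) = m*(m - 1)*(m)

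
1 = 1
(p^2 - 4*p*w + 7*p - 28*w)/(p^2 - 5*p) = (p^2 - 4*p*w + 7*p - 28*w)/(p*(p - 5))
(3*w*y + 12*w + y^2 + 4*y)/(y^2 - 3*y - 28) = (3*w + y)/(y - 7)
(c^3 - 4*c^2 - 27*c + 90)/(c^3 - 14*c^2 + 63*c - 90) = (c + 5)/(c - 5)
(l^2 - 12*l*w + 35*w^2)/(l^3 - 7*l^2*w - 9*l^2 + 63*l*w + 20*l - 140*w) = (l - 5*w)/(l^2 - 9*l + 20)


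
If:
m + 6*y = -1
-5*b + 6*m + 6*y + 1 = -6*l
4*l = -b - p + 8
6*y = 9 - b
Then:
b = 9 - 6*y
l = 25/3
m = -6*y - 1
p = 6*y - 103/3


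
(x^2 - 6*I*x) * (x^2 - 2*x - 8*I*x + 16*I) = x^4 - 2*x^3 - 14*I*x^3 - 48*x^2 + 28*I*x^2 + 96*x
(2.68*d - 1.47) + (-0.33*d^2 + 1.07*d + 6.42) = -0.33*d^2 + 3.75*d + 4.95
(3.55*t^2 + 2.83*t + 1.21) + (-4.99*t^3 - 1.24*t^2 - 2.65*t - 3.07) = -4.99*t^3 + 2.31*t^2 + 0.18*t - 1.86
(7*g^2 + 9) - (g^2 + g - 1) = 6*g^2 - g + 10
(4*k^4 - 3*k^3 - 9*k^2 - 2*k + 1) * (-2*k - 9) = -8*k^5 - 30*k^4 + 45*k^3 + 85*k^2 + 16*k - 9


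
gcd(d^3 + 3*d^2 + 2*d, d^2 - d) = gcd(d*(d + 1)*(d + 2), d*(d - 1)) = d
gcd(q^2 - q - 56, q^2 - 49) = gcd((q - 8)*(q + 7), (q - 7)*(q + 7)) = q + 7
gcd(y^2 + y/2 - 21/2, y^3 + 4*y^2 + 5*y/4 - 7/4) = y + 7/2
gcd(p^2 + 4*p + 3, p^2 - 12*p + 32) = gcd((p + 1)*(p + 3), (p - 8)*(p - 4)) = 1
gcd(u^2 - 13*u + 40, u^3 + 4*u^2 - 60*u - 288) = u - 8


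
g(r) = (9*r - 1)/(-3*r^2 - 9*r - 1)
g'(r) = (6*r + 9)*(9*r - 1)/(-3*r^2 - 9*r - 1)^2 + 9/(-3*r^2 - 9*r - 1)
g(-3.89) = 3.16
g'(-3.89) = 3.19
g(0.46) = -0.54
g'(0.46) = -0.45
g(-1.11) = -2.08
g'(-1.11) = 0.78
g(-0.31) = -2.52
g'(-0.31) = -6.01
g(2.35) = -0.52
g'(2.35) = 0.08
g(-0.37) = -2.26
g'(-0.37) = -3.28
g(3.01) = -0.47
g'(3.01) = 0.07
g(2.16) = -0.54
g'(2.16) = 0.08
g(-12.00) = 0.34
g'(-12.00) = 0.04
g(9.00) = -0.25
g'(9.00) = 0.02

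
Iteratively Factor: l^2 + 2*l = (l + 2)*(l)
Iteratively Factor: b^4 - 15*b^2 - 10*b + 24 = (b - 4)*(b^3 + 4*b^2 + b - 6) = (b - 4)*(b + 2)*(b^2 + 2*b - 3) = (b - 4)*(b + 2)*(b + 3)*(b - 1)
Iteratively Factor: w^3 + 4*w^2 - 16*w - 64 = (w + 4)*(w^2 - 16) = (w - 4)*(w + 4)*(w + 4)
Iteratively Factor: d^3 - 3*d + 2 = (d - 1)*(d^2 + d - 2) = (d - 1)*(d + 2)*(d - 1)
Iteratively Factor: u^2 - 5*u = (u - 5)*(u)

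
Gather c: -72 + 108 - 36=0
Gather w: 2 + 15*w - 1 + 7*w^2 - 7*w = 7*w^2 + 8*w + 1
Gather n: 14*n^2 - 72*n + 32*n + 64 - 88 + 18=14*n^2 - 40*n - 6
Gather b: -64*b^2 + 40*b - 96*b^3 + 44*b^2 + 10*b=-96*b^3 - 20*b^2 + 50*b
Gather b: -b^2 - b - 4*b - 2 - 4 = -b^2 - 5*b - 6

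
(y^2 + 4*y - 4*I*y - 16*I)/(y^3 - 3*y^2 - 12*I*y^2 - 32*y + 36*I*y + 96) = (y + 4)/(y^2 - y*(3 + 8*I) + 24*I)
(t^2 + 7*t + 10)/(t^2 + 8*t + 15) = (t + 2)/(t + 3)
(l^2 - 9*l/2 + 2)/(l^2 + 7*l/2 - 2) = (l - 4)/(l + 4)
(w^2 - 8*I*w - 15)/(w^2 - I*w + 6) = (w - 5*I)/(w + 2*I)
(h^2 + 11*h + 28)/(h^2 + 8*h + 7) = (h + 4)/(h + 1)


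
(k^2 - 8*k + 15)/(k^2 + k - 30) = (k - 3)/(k + 6)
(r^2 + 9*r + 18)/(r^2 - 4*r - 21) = (r + 6)/(r - 7)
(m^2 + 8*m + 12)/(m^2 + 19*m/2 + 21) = 2*(m + 2)/(2*m + 7)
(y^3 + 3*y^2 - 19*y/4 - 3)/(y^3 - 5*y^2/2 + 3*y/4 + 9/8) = 2*(y + 4)/(2*y - 3)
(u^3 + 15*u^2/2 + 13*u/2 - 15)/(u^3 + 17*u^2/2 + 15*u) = (u - 1)/u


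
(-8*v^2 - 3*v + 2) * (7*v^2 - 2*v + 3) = -56*v^4 - 5*v^3 - 4*v^2 - 13*v + 6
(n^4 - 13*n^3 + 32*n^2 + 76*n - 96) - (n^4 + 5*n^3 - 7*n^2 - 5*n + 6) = -18*n^3 + 39*n^2 + 81*n - 102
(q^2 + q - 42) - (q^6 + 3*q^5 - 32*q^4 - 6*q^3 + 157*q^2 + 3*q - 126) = -q^6 - 3*q^5 + 32*q^4 + 6*q^3 - 156*q^2 - 2*q + 84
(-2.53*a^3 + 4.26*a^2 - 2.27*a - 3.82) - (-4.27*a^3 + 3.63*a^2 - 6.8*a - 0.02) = 1.74*a^3 + 0.63*a^2 + 4.53*a - 3.8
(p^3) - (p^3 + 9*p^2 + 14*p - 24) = -9*p^2 - 14*p + 24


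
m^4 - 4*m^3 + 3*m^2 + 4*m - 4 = (m - 2)^2*(m - 1)*(m + 1)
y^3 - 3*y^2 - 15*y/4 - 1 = (y - 4)*(y + 1/2)^2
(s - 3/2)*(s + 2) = s^2 + s/2 - 3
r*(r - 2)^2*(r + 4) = r^4 - 12*r^2 + 16*r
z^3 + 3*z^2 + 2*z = z*(z + 1)*(z + 2)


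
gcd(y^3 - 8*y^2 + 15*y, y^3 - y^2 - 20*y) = y^2 - 5*y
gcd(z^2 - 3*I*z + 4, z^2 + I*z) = z + I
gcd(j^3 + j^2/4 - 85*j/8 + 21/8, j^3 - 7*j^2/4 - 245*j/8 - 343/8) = j + 7/2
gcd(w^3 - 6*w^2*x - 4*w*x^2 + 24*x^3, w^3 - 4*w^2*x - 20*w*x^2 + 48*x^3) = w^2 - 8*w*x + 12*x^2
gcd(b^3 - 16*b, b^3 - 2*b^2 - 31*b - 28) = b + 4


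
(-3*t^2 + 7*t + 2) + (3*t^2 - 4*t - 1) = 3*t + 1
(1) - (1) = 0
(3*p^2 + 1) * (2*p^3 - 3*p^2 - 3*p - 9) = 6*p^5 - 9*p^4 - 7*p^3 - 30*p^2 - 3*p - 9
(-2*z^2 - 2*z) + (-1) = -2*z^2 - 2*z - 1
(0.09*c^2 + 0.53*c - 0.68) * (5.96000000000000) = 0.5364*c^2 + 3.1588*c - 4.0528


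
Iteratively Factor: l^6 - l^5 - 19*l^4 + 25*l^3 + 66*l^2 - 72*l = (l - 1)*(l^5 - 19*l^3 + 6*l^2 + 72*l) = (l - 3)*(l - 1)*(l^4 + 3*l^3 - 10*l^2 - 24*l) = (l - 3)*(l - 1)*(l + 4)*(l^3 - l^2 - 6*l) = (l - 3)*(l - 1)*(l + 2)*(l + 4)*(l^2 - 3*l) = (l - 3)^2*(l - 1)*(l + 2)*(l + 4)*(l)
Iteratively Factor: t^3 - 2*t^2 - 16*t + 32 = (t - 2)*(t^2 - 16) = (t - 4)*(t - 2)*(t + 4)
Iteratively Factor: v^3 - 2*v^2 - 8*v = (v + 2)*(v^2 - 4*v) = v*(v + 2)*(v - 4)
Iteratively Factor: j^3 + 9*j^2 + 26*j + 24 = (j + 2)*(j^2 + 7*j + 12) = (j + 2)*(j + 4)*(j + 3)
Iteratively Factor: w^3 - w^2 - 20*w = (w - 5)*(w^2 + 4*w) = w*(w - 5)*(w + 4)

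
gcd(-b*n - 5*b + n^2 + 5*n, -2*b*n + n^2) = 1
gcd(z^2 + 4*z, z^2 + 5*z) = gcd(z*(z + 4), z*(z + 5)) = z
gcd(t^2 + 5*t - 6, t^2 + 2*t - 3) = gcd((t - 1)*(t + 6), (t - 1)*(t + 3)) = t - 1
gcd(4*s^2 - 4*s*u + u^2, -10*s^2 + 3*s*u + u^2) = 2*s - u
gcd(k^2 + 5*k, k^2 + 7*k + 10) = k + 5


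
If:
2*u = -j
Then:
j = -2*u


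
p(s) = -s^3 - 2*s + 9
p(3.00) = -24.00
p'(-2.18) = -16.26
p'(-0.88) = -4.32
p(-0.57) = 10.33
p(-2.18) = 23.72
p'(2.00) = -14.00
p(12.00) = -1743.00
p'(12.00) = -434.00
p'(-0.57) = -2.97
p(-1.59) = 16.20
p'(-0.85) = -4.17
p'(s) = -3*s^2 - 2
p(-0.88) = 11.44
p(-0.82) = 11.19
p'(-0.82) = -4.02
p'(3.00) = -29.00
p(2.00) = -3.00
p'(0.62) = -3.15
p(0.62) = 7.52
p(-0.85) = 11.31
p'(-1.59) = -9.58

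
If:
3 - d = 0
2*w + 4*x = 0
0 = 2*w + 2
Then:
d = 3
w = -1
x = 1/2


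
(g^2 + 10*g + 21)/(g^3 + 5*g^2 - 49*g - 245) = (g + 3)/(g^2 - 2*g - 35)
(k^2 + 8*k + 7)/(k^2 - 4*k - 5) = (k + 7)/(k - 5)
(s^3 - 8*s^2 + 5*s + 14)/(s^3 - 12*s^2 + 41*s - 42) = (s + 1)/(s - 3)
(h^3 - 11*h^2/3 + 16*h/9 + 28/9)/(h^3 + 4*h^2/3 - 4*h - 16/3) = (9*h^2 - 15*h - 14)/(3*(3*h^2 + 10*h + 8))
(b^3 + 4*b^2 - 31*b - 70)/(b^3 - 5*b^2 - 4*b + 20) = (b + 7)/(b - 2)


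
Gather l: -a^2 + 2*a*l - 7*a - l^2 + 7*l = -a^2 - 7*a - l^2 + l*(2*a + 7)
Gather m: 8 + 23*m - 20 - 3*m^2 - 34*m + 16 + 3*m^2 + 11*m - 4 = 0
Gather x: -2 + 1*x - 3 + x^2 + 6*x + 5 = x^2 + 7*x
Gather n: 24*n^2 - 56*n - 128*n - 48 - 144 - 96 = 24*n^2 - 184*n - 288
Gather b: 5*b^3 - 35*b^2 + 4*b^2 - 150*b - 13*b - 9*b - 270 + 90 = 5*b^3 - 31*b^2 - 172*b - 180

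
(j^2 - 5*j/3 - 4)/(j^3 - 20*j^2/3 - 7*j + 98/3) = (3*j^2 - 5*j - 12)/(3*j^3 - 20*j^2 - 21*j + 98)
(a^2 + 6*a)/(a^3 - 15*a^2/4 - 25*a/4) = 4*(a + 6)/(4*a^2 - 15*a - 25)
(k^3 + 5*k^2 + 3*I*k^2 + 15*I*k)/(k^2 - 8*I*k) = (k^2 + k*(5 + 3*I) + 15*I)/(k - 8*I)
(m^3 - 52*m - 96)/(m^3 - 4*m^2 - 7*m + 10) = (m^2 - 2*m - 48)/(m^2 - 6*m + 5)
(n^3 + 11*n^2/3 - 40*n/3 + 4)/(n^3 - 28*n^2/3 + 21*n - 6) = (n^2 + 4*n - 12)/(n^2 - 9*n + 18)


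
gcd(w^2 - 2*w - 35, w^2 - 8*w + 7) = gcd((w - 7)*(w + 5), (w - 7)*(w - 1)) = w - 7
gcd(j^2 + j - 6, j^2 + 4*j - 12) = j - 2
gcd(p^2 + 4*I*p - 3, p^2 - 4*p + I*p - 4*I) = p + I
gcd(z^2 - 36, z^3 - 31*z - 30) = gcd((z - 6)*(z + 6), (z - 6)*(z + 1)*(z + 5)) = z - 6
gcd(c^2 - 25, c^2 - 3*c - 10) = c - 5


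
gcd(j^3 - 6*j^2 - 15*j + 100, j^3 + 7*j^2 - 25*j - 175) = j - 5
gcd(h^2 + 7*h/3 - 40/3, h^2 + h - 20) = h + 5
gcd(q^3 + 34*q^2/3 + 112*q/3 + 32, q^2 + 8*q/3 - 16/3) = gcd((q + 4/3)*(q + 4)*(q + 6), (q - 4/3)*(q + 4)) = q + 4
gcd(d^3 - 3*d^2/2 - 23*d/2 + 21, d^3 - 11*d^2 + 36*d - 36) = d^2 - 5*d + 6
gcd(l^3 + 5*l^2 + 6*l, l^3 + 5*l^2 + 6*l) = l^3 + 5*l^2 + 6*l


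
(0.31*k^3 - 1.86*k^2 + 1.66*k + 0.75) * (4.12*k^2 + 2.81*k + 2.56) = 1.2772*k^5 - 6.7921*k^4 + 2.4062*k^3 + 2.993*k^2 + 6.3571*k + 1.92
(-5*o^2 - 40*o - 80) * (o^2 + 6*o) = -5*o^4 - 70*o^3 - 320*o^2 - 480*o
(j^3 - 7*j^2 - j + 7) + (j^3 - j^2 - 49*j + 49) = 2*j^3 - 8*j^2 - 50*j + 56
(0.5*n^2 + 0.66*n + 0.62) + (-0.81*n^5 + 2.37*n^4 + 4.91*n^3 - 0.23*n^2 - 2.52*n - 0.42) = -0.81*n^5 + 2.37*n^4 + 4.91*n^3 + 0.27*n^2 - 1.86*n + 0.2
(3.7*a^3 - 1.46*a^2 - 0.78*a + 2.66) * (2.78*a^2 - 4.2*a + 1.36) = 10.286*a^5 - 19.5988*a^4 + 8.9956*a^3 + 8.6852*a^2 - 12.2328*a + 3.6176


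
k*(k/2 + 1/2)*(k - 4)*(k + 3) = k^4/2 - 13*k^2/2 - 6*k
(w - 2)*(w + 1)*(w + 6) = w^3 + 5*w^2 - 8*w - 12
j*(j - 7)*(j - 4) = j^3 - 11*j^2 + 28*j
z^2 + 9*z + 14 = (z + 2)*(z + 7)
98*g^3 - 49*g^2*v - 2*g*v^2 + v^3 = (-7*g + v)*(-2*g + v)*(7*g + v)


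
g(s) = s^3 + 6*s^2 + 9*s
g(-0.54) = -3.27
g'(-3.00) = 0.00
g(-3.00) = 0.00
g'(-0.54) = 3.39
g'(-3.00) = 0.00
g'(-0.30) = 5.67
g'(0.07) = 9.85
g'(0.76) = 19.85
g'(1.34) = 30.47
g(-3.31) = -0.32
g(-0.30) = -2.19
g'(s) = 3*s^2 + 12*s + 9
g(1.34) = 25.24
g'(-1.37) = -1.81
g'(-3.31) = 2.15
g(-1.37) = -3.64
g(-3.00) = 0.00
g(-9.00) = -324.00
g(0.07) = 0.66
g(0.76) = 10.74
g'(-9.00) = 144.00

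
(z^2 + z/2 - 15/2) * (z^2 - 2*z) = z^4 - 3*z^3/2 - 17*z^2/2 + 15*z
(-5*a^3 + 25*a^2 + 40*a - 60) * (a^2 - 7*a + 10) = -5*a^5 + 60*a^4 - 185*a^3 - 90*a^2 + 820*a - 600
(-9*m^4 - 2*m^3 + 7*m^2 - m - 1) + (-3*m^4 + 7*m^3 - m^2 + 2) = -12*m^4 + 5*m^3 + 6*m^2 - m + 1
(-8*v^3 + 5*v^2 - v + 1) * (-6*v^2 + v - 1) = 48*v^5 - 38*v^4 + 19*v^3 - 12*v^2 + 2*v - 1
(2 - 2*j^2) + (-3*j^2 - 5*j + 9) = -5*j^2 - 5*j + 11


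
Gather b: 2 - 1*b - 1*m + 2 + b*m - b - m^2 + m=b*(m - 2) - m^2 + 4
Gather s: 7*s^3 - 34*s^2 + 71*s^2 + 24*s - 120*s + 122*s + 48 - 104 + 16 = 7*s^3 + 37*s^2 + 26*s - 40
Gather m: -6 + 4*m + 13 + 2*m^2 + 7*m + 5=2*m^2 + 11*m + 12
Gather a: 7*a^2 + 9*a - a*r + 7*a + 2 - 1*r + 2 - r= 7*a^2 + a*(16 - r) - 2*r + 4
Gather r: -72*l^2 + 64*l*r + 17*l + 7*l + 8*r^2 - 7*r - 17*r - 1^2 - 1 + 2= -72*l^2 + 24*l + 8*r^2 + r*(64*l - 24)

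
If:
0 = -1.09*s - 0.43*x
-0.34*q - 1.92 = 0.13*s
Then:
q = 0.150836481381543*x - 5.64705882352941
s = -0.394495412844037*x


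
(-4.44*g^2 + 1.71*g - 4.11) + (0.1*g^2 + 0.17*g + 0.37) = -4.34*g^2 + 1.88*g - 3.74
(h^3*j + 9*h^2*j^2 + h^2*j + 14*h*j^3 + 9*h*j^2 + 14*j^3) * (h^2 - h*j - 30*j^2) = h^5*j + 8*h^4*j^2 + h^4*j - 25*h^3*j^3 + 8*h^3*j^2 - 284*h^2*j^4 - 25*h^2*j^3 - 420*h*j^5 - 284*h*j^4 - 420*j^5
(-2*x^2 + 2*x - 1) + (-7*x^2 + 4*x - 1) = -9*x^2 + 6*x - 2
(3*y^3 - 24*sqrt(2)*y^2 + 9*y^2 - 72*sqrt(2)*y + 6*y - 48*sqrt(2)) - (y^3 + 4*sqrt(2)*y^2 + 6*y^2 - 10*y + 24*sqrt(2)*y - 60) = 2*y^3 - 28*sqrt(2)*y^2 + 3*y^2 - 96*sqrt(2)*y + 16*y - 48*sqrt(2) + 60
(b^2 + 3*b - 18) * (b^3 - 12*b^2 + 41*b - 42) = b^5 - 9*b^4 - 13*b^3 + 297*b^2 - 864*b + 756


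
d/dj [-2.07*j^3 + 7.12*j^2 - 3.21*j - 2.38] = -6.21*j^2 + 14.24*j - 3.21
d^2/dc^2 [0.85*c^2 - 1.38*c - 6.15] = 1.70000000000000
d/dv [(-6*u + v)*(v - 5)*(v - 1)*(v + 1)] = -18*u*v^2 + 60*u*v + 6*u + 4*v^3 - 15*v^2 - 2*v + 5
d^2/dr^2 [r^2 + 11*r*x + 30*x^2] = 2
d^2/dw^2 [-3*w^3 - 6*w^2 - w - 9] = -18*w - 12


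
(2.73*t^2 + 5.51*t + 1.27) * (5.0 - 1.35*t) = -3.6855*t^3 + 6.2115*t^2 + 25.8355*t + 6.35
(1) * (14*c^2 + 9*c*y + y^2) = 14*c^2 + 9*c*y + y^2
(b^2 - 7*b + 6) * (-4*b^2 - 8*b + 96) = -4*b^4 + 20*b^3 + 128*b^2 - 720*b + 576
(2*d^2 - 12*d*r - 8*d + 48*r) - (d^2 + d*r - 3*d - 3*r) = d^2 - 13*d*r - 5*d + 51*r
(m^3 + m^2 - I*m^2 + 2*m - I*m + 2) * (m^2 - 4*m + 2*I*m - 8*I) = m^5 - 3*m^4 + I*m^4 - 3*I*m^3 - 12*m^2 - 16*m - 12*I*m - 16*I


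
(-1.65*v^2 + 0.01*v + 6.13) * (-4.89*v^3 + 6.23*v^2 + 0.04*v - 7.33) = 8.0685*v^5 - 10.3284*v^4 - 29.9794*v^3 + 50.2848*v^2 + 0.1719*v - 44.9329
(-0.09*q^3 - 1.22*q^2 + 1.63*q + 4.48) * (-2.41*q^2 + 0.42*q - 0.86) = 0.2169*q^5 + 2.9024*q^4 - 4.3633*q^3 - 9.063*q^2 + 0.4798*q - 3.8528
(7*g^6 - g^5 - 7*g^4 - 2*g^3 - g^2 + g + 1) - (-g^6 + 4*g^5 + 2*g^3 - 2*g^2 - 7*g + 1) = 8*g^6 - 5*g^5 - 7*g^4 - 4*g^3 + g^2 + 8*g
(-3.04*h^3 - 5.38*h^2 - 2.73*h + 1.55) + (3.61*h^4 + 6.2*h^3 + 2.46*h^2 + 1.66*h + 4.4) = 3.61*h^4 + 3.16*h^3 - 2.92*h^2 - 1.07*h + 5.95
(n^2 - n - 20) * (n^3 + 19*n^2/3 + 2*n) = n^5 + 16*n^4/3 - 73*n^3/3 - 386*n^2/3 - 40*n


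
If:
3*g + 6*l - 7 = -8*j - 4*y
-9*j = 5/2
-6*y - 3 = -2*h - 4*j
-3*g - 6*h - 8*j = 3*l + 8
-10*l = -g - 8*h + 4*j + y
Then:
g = 34513/2781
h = -10559/1854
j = -5/18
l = -8192/2781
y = -2395/927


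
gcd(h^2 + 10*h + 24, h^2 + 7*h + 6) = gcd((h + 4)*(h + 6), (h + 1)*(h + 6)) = h + 6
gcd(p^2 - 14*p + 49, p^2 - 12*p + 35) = p - 7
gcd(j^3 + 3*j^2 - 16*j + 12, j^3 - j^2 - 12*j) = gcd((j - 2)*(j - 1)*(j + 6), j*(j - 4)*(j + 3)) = 1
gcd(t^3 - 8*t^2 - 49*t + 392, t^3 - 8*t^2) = t - 8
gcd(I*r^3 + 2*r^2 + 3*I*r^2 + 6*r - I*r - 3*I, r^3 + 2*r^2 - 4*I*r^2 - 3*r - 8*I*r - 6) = r - I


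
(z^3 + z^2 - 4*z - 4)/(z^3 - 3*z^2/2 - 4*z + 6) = 2*(z + 1)/(2*z - 3)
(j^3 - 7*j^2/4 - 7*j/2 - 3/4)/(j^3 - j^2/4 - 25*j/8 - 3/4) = 2*(j^2 - 2*j - 3)/(2*j^2 - j - 6)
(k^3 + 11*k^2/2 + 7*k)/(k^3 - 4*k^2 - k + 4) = k*(2*k^2 + 11*k + 14)/(2*(k^3 - 4*k^2 - k + 4))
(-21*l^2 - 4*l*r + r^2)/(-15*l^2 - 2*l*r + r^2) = (-7*l + r)/(-5*l + r)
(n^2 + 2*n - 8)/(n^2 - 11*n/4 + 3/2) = 4*(n + 4)/(4*n - 3)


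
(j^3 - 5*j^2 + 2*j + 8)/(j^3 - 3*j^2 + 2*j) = (j^2 - 3*j - 4)/(j*(j - 1))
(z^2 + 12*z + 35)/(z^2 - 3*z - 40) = (z + 7)/(z - 8)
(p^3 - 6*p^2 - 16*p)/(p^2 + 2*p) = p - 8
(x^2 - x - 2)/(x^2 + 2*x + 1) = (x - 2)/(x + 1)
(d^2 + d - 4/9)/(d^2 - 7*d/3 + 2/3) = (d + 4/3)/(d - 2)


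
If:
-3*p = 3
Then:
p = -1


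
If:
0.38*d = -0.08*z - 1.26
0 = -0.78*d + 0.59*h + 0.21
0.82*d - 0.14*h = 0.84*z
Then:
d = -2.87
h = -4.15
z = -2.11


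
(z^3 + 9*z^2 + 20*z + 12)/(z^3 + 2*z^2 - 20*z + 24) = (z^2 + 3*z + 2)/(z^2 - 4*z + 4)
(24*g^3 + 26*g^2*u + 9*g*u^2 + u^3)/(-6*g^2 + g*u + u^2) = (8*g^2 + 6*g*u + u^2)/(-2*g + u)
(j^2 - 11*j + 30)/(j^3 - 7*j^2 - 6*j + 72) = (j - 5)/(j^2 - j - 12)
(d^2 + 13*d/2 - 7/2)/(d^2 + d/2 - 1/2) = (d + 7)/(d + 1)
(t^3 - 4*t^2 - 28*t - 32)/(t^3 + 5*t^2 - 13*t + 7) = (t^3 - 4*t^2 - 28*t - 32)/(t^3 + 5*t^2 - 13*t + 7)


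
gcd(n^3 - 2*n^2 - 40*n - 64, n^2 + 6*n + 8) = n^2 + 6*n + 8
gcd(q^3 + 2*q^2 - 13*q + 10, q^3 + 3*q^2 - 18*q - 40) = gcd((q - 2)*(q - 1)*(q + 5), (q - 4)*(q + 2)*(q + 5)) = q + 5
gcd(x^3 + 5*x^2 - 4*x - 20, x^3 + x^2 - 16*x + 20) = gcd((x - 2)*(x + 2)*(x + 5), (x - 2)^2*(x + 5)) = x^2 + 3*x - 10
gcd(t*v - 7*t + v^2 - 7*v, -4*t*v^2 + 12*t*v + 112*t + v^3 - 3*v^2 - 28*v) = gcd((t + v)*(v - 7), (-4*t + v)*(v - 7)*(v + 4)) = v - 7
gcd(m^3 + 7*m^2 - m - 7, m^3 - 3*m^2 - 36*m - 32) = m + 1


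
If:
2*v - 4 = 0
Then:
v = 2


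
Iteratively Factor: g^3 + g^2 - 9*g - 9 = (g + 1)*(g^2 - 9) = (g + 1)*(g + 3)*(g - 3)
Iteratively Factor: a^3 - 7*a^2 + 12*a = (a - 3)*(a^2 - 4*a) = (a - 4)*(a - 3)*(a)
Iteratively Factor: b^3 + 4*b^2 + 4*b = (b + 2)*(b^2 + 2*b) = b*(b + 2)*(b + 2)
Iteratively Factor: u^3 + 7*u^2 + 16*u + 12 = (u + 2)*(u^2 + 5*u + 6) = (u + 2)*(u + 3)*(u + 2)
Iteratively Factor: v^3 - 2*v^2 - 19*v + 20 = (v - 1)*(v^2 - v - 20) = (v - 1)*(v + 4)*(v - 5)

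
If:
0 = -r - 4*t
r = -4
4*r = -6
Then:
No Solution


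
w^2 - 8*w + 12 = (w - 6)*(w - 2)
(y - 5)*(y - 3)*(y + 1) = y^3 - 7*y^2 + 7*y + 15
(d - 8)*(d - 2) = d^2 - 10*d + 16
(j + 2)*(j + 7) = j^2 + 9*j + 14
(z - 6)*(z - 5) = z^2 - 11*z + 30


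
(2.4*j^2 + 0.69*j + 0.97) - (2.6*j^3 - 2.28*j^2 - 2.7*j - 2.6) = -2.6*j^3 + 4.68*j^2 + 3.39*j + 3.57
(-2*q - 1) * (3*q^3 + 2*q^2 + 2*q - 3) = -6*q^4 - 7*q^3 - 6*q^2 + 4*q + 3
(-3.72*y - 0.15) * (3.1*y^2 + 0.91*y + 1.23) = -11.532*y^3 - 3.8502*y^2 - 4.7121*y - 0.1845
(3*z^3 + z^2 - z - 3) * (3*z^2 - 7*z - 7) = 9*z^5 - 18*z^4 - 31*z^3 - 9*z^2 + 28*z + 21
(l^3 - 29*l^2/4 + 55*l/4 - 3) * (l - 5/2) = l^4 - 39*l^3/4 + 255*l^2/8 - 299*l/8 + 15/2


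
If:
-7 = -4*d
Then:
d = 7/4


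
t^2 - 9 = (t - 3)*(t + 3)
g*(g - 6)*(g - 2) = g^3 - 8*g^2 + 12*g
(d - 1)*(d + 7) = d^2 + 6*d - 7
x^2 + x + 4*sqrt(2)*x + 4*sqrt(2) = (x + 1)*(x + 4*sqrt(2))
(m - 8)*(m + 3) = m^2 - 5*m - 24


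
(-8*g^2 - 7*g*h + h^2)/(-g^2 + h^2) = (8*g - h)/(g - h)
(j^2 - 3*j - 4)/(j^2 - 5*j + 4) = (j + 1)/(j - 1)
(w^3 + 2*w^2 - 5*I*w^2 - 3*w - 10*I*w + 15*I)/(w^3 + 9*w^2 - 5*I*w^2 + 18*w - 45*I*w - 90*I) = (w - 1)/(w + 6)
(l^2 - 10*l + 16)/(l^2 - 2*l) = (l - 8)/l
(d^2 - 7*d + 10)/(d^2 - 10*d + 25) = (d - 2)/(d - 5)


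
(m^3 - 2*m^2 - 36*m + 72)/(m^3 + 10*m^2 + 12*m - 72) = (m - 6)/(m + 6)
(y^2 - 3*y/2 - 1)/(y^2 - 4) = (y + 1/2)/(y + 2)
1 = 1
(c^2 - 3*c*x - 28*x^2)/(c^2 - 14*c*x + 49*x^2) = (-c - 4*x)/(-c + 7*x)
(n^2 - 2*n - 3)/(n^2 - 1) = (n - 3)/(n - 1)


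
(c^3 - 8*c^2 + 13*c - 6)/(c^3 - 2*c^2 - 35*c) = (-c^3 + 8*c^2 - 13*c + 6)/(c*(-c^2 + 2*c + 35))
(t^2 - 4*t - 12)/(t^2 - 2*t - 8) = (t - 6)/(t - 4)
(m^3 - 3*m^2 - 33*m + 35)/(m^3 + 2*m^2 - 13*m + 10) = (m - 7)/(m - 2)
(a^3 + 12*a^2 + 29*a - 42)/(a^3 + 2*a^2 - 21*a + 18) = (a + 7)/(a - 3)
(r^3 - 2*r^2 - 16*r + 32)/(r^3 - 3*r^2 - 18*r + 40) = (r - 4)/(r - 5)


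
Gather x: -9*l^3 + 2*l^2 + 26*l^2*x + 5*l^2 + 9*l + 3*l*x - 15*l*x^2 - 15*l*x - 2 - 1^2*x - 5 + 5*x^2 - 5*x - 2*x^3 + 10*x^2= -9*l^3 + 7*l^2 + 9*l - 2*x^3 + x^2*(15 - 15*l) + x*(26*l^2 - 12*l - 6) - 7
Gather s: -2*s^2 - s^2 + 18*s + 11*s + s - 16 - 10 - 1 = -3*s^2 + 30*s - 27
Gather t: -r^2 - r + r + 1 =1 - r^2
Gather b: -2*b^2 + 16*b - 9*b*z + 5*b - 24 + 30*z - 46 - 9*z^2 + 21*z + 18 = -2*b^2 + b*(21 - 9*z) - 9*z^2 + 51*z - 52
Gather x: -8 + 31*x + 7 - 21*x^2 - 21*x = -21*x^2 + 10*x - 1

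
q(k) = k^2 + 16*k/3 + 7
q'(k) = 2*k + 16/3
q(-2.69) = -0.11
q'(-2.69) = -0.05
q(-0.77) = 3.49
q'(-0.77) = 3.79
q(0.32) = 8.81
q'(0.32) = 5.97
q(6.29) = 80.11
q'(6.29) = 17.91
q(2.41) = 25.66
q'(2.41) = 10.15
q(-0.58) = 4.24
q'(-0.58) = 4.17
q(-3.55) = 0.67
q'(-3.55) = -1.77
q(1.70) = 18.96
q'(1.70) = 8.73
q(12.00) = 215.00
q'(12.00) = 29.33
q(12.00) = 215.00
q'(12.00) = 29.33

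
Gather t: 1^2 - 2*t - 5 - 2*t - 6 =-4*t - 10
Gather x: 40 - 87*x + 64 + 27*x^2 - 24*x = 27*x^2 - 111*x + 104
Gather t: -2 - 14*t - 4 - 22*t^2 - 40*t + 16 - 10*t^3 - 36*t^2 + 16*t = -10*t^3 - 58*t^2 - 38*t + 10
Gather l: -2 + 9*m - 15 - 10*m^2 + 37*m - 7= -10*m^2 + 46*m - 24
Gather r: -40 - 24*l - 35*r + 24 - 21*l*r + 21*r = -24*l + r*(-21*l - 14) - 16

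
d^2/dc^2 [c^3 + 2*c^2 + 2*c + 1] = 6*c + 4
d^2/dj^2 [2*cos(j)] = -2*cos(j)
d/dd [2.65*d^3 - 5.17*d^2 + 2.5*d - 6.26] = 7.95*d^2 - 10.34*d + 2.5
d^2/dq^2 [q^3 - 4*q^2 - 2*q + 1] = 6*q - 8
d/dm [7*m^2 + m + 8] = 14*m + 1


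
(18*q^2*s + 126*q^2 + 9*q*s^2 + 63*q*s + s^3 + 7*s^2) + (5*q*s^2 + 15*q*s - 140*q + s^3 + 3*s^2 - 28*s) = 18*q^2*s + 126*q^2 + 14*q*s^2 + 78*q*s - 140*q + 2*s^3 + 10*s^2 - 28*s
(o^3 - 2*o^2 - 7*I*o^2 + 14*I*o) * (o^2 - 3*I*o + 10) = o^5 - 2*o^4 - 10*I*o^4 - 11*o^3 + 20*I*o^3 + 22*o^2 - 70*I*o^2 + 140*I*o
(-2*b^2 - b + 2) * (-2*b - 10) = 4*b^3 + 22*b^2 + 6*b - 20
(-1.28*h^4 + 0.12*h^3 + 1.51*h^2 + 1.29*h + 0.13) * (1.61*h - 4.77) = -2.0608*h^5 + 6.2988*h^4 + 1.8587*h^3 - 5.1258*h^2 - 5.944*h - 0.6201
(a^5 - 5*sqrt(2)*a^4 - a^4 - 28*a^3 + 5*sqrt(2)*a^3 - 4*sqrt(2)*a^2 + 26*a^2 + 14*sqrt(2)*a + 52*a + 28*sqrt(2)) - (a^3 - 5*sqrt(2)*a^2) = a^5 - 5*sqrt(2)*a^4 - a^4 - 29*a^3 + 5*sqrt(2)*a^3 + sqrt(2)*a^2 + 26*a^2 + 14*sqrt(2)*a + 52*a + 28*sqrt(2)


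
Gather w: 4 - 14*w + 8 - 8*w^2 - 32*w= -8*w^2 - 46*w + 12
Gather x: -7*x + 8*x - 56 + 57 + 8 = x + 9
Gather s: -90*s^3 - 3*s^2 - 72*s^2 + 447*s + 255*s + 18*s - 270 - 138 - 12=-90*s^3 - 75*s^2 + 720*s - 420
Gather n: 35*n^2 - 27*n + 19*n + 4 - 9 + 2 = 35*n^2 - 8*n - 3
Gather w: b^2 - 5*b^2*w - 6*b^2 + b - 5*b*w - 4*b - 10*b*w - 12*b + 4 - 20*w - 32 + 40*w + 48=-5*b^2 - 15*b + w*(-5*b^2 - 15*b + 20) + 20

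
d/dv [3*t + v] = 1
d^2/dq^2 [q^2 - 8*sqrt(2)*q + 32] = 2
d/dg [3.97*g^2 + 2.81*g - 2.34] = 7.94*g + 2.81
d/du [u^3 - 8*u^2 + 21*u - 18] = 3*u^2 - 16*u + 21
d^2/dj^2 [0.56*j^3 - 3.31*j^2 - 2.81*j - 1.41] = 3.36*j - 6.62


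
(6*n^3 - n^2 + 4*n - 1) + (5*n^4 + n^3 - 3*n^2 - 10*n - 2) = 5*n^4 + 7*n^3 - 4*n^2 - 6*n - 3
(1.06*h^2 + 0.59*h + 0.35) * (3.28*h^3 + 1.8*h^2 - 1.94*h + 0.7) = 3.4768*h^5 + 3.8432*h^4 + 0.1536*h^3 + 0.2274*h^2 - 0.266*h + 0.245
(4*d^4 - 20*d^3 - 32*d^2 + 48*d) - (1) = 4*d^4 - 20*d^3 - 32*d^2 + 48*d - 1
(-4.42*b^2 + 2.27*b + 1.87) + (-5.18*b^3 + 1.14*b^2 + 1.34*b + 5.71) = -5.18*b^3 - 3.28*b^2 + 3.61*b + 7.58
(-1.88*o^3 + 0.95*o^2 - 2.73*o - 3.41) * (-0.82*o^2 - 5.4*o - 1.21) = 1.5416*o^5 + 9.373*o^4 - 0.6166*o^3 + 16.3887*o^2 + 21.7173*o + 4.1261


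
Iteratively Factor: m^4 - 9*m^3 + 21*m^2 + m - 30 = (m - 2)*(m^3 - 7*m^2 + 7*m + 15) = (m - 3)*(m - 2)*(m^2 - 4*m - 5) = (m - 5)*(m - 3)*(m - 2)*(m + 1)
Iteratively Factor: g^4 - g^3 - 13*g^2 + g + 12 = (g + 1)*(g^3 - 2*g^2 - 11*g + 12) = (g + 1)*(g + 3)*(g^2 - 5*g + 4) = (g - 1)*(g + 1)*(g + 3)*(g - 4)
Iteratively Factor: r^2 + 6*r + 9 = (r + 3)*(r + 3)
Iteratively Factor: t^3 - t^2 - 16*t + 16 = (t - 4)*(t^2 + 3*t - 4) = (t - 4)*(t + 4)*(t - 1)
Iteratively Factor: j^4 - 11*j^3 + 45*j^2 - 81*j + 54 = (j - 3)*(j^3 - 8*j^2 + 21*j - 18) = (j - 3)*(j - 2)*(j^2 - 6*j + 9) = (j - 3)^2*(j - 2)*(j - 3)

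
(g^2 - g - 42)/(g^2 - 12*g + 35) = (g + 6)/(g - 5)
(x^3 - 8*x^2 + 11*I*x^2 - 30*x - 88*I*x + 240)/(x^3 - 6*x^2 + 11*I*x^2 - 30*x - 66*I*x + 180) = (x - 8)/(x - 6)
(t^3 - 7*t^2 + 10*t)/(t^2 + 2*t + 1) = t*(t^2 - 7*t + 10)/(t^2 + 2*t + 1)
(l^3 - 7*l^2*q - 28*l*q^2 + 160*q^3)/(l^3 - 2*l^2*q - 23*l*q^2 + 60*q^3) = (-l + 8*q)/(-l + 3*q)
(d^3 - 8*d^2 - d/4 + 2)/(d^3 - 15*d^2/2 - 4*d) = (d - 1/2)/d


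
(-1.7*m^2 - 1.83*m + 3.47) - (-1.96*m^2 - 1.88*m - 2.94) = 0.26*m^2 + 0.0499999999999998*m + 6.41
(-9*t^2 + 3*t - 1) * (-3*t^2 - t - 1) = 27*t^4 + 9*t^2 - 2*t + 1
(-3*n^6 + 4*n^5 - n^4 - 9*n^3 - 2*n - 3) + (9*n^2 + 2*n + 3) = -3*n^6 + 4*n^5 - n^4 - 9*n^3 + 9*n^2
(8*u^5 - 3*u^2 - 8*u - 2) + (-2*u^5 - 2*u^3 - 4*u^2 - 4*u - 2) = 6*u^5 - 2*u^3 - 7*u^2 - 12*u - 4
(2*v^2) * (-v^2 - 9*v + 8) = -2*v^4 - 18*v^3 + 16*v^2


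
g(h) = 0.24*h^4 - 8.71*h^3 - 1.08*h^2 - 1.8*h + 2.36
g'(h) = 0.96*h^3 - 26.13*h^2 - 2.16*h - 1.8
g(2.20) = -93.95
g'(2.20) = -122.80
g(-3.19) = 304.71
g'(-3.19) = -291.97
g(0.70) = -2.36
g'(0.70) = -15.79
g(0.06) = 2.25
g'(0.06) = -2.02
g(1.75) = -48.53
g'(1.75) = -80.46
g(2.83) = -193.40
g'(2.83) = -195.43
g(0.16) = 2.01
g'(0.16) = -2.81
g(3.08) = -246.32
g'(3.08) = -228.28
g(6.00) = -1617.64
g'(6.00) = -748.08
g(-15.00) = 41332.61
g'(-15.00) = -9088.65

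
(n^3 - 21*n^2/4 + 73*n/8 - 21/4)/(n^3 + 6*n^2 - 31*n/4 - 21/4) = (4*n^2 - 15*n + 14)/(2*(2*n^2 + 15*n + 7))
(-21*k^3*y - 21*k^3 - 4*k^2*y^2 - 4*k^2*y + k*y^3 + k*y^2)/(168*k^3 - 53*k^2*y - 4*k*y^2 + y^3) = k*(-21*k^2*y - 21*k^2 - 4*k*y^2 - 4*k*y + y^3 + y^2)/(168*k^3 - 53*k^2*y - 4*k*y^2 + y^3)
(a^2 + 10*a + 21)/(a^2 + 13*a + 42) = (a + 3)/(a + 6)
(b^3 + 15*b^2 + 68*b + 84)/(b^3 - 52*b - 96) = (b + 7)/(b - 8)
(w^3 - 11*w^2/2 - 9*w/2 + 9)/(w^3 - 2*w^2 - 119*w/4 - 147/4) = 2*(w^2 - 7*w + 6)/(2*w^2 - 7*w - 49)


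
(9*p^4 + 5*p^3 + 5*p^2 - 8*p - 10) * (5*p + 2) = 45*p^5 + 43*p^4 + 35*p^3 - 30*p^2 - 66*p - 20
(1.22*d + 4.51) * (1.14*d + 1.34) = 1.3908*d^2 + 6.7762*d + 6.0434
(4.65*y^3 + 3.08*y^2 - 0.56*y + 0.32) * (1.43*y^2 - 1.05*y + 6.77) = 6.6495*y^5 - 0.4781*y^4 + 27.4457*y^3 + 21.8972*y^2 - 4.1272*y + 2.1664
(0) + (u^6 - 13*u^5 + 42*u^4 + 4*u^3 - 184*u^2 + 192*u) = u^6 - 13*u^5 + 42*u^4 + 4*u^3 - 184*u^2 + 192*u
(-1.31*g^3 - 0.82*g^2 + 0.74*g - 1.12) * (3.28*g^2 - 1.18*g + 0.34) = -4.2968*g^5 - 1.1438*g^4 + 2.9494*g^3 - 4.8256*g^2 + 1.5732*g - 0.3808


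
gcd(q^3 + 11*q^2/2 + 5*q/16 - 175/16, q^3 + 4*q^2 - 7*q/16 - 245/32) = q^2 + q/2 - 35/16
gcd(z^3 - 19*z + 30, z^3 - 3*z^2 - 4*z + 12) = z^2 - 5*z + 6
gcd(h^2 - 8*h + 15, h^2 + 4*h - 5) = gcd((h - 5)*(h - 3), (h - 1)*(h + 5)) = 1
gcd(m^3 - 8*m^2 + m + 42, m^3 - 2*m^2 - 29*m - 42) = m^2 - 5*m - 14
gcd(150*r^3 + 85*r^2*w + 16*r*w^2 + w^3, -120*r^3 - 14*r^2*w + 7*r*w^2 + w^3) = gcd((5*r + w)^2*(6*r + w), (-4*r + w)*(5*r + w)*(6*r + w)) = 30*r^2 + 11*r*w + w^2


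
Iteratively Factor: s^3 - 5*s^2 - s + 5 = (s - 5)*(s^2 - 1) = (s - 5)*(s + 1)*(s - 1)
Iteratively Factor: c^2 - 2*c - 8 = (c + 2)*(c - 4)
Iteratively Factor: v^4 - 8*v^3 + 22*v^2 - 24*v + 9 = (v - 1)*(v^3 - 7*v^2 + 15*v - 9) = (v - 3)*(v - 1)*(v^2 - 4*v + 3) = (v - 3)*(v - 1)^2*(v - 3)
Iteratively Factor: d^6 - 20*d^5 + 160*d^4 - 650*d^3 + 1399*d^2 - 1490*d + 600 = (d - 3)*(d^5 - 17*d^4 + 109*d^3 - 323*d^2 + 430*d - 200) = (d - 5)*(d - 3)*(d^4 - 12*d^3 + 49*d^2 - 78*d + 40) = (d - 5)*(d - 4)*(d - 3)*(d^3 - 8*d^2 + 17*d - 10) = (d - 5)^2*(d - 4)*(d - 3)*(d^2 - 3*d + 2) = (d - 5)^2*(d - 4)*(d - 3)*(d - 1)*(d - 2)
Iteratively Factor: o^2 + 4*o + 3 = (o + 3)*(o + 1)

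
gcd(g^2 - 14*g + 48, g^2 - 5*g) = 1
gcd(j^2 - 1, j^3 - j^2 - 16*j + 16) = j - 1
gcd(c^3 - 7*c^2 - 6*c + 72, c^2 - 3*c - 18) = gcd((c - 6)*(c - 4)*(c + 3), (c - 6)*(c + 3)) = c^2 - 3*c - 18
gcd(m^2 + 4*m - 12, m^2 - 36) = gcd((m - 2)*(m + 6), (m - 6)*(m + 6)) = m + 6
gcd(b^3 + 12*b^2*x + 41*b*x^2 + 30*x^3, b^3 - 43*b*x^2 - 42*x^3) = b^2 + 7*b*x + 6*x^2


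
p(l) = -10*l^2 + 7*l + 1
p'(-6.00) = 127.00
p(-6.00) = -401.00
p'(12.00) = -233.00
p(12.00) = -1355.00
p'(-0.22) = 11.40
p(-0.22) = -1.02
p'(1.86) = -30.20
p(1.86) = -20.58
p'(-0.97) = 26.40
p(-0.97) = -15.20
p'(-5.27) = 112.40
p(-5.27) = -313.62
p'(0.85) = -10.00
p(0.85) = -0.27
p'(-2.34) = 53.80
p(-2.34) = -70.14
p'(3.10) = -55.00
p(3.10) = -73.40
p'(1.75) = -28.00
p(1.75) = -17.38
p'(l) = 7 - 20*l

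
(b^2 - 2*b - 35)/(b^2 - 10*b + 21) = (b + 5)/(b - 3)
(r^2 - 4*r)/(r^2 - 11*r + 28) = r/(r - 7)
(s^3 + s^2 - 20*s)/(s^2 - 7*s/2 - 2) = 2*s*(s + 5)/(2*s + 1)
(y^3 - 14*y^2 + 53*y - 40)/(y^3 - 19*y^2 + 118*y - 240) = (y - 1)/(y - 6)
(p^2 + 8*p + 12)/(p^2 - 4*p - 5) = (p^2 + 8*p + 12)/(p^2 - 4*p - 5)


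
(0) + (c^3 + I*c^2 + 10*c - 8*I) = c^3 + I*c^2 + 10*c - 8*I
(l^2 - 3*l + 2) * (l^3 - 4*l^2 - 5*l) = l^5 - 7*l^4 + 9*l^3 + 7*l^2 - 10*l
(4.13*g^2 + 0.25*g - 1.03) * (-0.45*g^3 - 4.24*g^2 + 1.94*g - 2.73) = -1.8585*g^5 - 17.6237*g^4 + 7.4157*g^3 - 6.4227*g^2 - 2.6807*g + 2.8119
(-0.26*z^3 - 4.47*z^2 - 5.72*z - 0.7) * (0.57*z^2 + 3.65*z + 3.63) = -0.1482*z^5 - 3.4969*z^4 - 20.5197*z^3 - 37.5031*z^2 - 23.3186*z - 2.541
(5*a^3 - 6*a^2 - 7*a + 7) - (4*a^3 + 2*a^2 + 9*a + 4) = a^3 - 8*a^2 - 16*a + 3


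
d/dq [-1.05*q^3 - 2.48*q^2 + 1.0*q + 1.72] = -3.15*q^2 - 4.96*q + 1.0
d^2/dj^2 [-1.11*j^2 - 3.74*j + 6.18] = -2.22000000000000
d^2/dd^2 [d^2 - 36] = 2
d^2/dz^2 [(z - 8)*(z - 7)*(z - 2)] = 6*z - 34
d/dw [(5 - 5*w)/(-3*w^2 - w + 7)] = 5*(3*w^2 + w - (w - 1)*(6*w + 1) - 7)/(3*w^2 + w - 7)^2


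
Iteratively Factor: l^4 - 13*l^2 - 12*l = (l - 4)*(l^3 + 4*l^2 + 3*l) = (l - 4)*(l + 1)*(l^2 + 3*l) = l*(l - 4)*(l + 1)*(l + 3)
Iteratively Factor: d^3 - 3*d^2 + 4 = (d - 2)*(d^2 - d - 2) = (d - 2)^2*(d + 1)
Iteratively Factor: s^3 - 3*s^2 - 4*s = (s)*(s^2 - 3*s - 4) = s*(s + 1)*(s - 4)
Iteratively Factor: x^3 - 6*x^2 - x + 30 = (x + 2)*(x^2 - 8*x + 15) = (x - 5)*(x + 2)*(x - 3)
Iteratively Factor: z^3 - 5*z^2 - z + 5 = (z - 5)*(z^2 - 1) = (z - 5)*(z + 1)*(z - 1)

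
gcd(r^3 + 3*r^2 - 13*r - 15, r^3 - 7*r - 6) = r^2 - 2*r - 3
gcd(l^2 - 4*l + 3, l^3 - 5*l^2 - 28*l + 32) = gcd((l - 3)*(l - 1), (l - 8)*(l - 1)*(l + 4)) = l - 1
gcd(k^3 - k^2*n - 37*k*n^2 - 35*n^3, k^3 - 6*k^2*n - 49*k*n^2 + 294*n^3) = k - 7*n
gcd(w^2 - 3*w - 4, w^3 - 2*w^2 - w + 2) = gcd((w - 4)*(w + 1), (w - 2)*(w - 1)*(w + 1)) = w + 1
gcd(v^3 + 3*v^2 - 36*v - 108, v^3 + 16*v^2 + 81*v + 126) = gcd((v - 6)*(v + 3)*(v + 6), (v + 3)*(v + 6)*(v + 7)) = v^2 + 9*v + 18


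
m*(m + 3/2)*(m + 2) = m^3 + 7*m^2/2 + 3*m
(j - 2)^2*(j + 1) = j^3 - 3*j^2 + 4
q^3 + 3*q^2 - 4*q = q*(q - 1)*(q + 4)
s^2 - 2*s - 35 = (s - 7)*(s + 5)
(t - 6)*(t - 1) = t^2 - 7*t + 6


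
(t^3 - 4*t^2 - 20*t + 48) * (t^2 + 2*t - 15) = t^5 - 2*t^4 - 43*t^3 + 68*t^2 + 396*t - 720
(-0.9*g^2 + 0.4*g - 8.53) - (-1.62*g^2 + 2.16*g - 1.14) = 0.72*g^2 - 1.76*g - 7.39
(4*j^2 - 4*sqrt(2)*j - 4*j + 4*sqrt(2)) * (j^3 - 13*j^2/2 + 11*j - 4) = 4*j^5 - 30*j^4 - 4*sqrt(2)*j^4 + 30*sqrt(2)*j^3 + 70*j^3 - 70*sqrt(2)*j^2 - 60*j^2 + 16*j + 60*sqrt(2)*j - 16*sqrt(2)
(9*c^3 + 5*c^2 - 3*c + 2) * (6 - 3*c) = -27*c^4 + 39*c^3 + 39*c^2 - 24*c + 12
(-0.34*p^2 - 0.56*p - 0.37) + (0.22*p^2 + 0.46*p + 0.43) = -0.12*p^2 - 0.1*p + 0.06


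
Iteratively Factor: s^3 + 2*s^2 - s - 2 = (s + 1)*(s^2 + s - 2) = (s + 1)*(s + 2)*(s - 1)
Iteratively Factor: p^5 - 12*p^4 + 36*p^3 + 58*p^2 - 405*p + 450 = (p + 3)*(p^4 - 15*p^3 + 81*p^2 - 185*p + 150) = (p - 5)*(p + 3)*(p^3 - 10*p^2 + 31*p - 30) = (p - 5)*(p - 3)*(p + 3)*(p^2 - 7*p + 10) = (p - 5)*(p - 3)*(p - 2)*(p + 3)*(p - 5)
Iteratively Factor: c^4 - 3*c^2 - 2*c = (c + 1)*(c^3 - c^2 - 2*c) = c*(c + 1)*(c^2 - c - 2) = c*(c - 2)*(c + 1)*(c + 1)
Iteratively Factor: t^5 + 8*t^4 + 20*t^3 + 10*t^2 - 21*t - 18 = (t - 1)*(t^4 + 9*t^3 + 29*t^2 + 39*t + 18) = (t - 1)*(t + 3)*(t^3 + 6*t^2 + 11*t + 6) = (t - 1)*(t + 3)^2*(t^2 + 3*t + 2) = (t - 1)*(t + 2)*(t + 3)^2*(t + 1)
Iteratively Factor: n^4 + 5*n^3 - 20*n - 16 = (n + 2)*(n^3 + 3*n^2 - 6*n - 8) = (n + 2)*(n + 4)*(n^2 - n - 2) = (n + 1)*(n + 2)*(n + 4)*(n - 2)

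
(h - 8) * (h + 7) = h^2 - h - 56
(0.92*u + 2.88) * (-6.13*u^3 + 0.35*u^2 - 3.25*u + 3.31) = -5.6396*u^4 - 17.3324*u^3 - 1.982*u^2 - 6.3148*u + 9.5328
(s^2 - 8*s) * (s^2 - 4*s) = s^4 - 12*s^3 + 32*s^2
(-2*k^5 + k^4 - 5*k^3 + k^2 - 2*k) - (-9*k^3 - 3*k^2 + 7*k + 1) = -2*k^5 + k^4 + 4*k^3 + 4*k^2 - 9*k - 1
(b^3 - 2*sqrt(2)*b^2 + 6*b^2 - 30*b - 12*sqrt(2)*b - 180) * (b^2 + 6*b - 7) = b^5 - 2*sqrt(2)*b^4 + 12*b^4 - 24*sqrt(2)*b^3 - b^3 - 402*b^2 - 58*sqrt(2)*b^2 - 870*b + 84*sqrt(2)*b + 1260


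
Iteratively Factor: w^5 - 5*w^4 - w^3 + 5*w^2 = (w - 1)*(w^4 - 4*w^3 - 5*w^2) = (w - 5)*(w - 1)*(w^3 + w^2) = w*(w - 5)*(w - 1)*(w^2 + w) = w*(w - 5)*(w - 1)*(w + 1)*(w)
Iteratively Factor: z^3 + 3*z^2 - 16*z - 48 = (z + 4)*(z^2 - z - 12) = (z - 4)*(z + 4)*(z + 3)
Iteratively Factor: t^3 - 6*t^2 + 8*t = (t)*(t^2 - 6*t + 8) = t*(t - 2)*(t - 4)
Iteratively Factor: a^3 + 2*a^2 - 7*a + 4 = (a - 1)*(a^2 + 3*a - 4) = (a - 1)*(a + 4)*(a - 1)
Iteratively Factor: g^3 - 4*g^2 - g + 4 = (g - 4)*(g^2 - 1) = (g - 4)*(g + 1)*(g - 1)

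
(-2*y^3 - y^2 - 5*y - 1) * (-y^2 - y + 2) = 2*y^5 + 3*y^4 + 2*y^3 + 4*y^2 - 9*y - 2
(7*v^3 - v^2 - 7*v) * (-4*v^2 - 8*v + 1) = -28*v^5 - 52*v^4 + 43*v^3 + 55*v^2 - 7*v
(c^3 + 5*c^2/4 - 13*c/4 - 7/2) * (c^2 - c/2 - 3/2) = c^5 + 3*c^4/4 - 43*c^3/8 - 15*c^2/4 + 53*c/8 + 21/4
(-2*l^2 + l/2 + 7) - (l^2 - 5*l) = -3*l^2 + 11*l/2 + 7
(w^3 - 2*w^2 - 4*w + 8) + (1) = w^3 - 2*w^2 - 4*w + 9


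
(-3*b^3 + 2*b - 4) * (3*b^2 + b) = -9*b^5 - 3*b^4 + 6*b^3 - 10*b^2 - 4*b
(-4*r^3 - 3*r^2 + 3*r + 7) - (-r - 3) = -4*r^3 - 3*r^2 + 4*r + 10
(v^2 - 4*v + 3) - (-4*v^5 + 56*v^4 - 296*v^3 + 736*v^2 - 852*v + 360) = 4*v^5 - 56*v^4 + 296*v^3 - 735*v^2 + 848*v - 357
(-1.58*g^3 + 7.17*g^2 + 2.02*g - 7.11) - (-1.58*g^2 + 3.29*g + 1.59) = -1.58*g^3 + 8.75*g^2 - 1.27*g - 8.7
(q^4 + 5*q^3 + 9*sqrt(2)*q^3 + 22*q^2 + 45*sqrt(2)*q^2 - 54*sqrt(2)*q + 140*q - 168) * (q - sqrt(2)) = q^5 + 5*q^4 + 8*sqrt(2)*q^4 + 4*q^3 + 40*sqrt(2)*q^3 - 76*sqrt(2)*q^2 + 50*q^2 - 140*sqrt(2)*q - 60*q + 168*sqrt(2)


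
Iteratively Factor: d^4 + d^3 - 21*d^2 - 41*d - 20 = (d + 4)*(d^3 - 3*d^2 - 9*d - 5) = (d + 1)*(d + 4)*(d^2 - 4*d - 5) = (d - 5)*(d + 1)*(d + 4)*(d + 1)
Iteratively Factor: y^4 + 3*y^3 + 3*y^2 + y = (y + 1)*(y^3 + 2*y^2 + y) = (y + 1)^2*(y^2 + y) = y*(y + 1)^2*(y + 1)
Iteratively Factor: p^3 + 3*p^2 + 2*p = (p + 2)*(p^2 + p) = p*(p + 2)*(p + 1)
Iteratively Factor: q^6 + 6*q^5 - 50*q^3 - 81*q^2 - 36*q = (q - 3)*(q^5 + 9*q^4 + 27*q^3 + 31*q^2 + 12*q) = (q - 3)*(q + 3)*(q^4 + 6*q^3 + 9*q^2 + 4*q) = (q - 3)*(q + 1)*(q + 3)*(q^3 + 5*q^2 + 4*q) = (q - 3)*(q + 1)^2*(q + 3)*(q^2 + 4*q) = q*(q - 3)*(q + 1)^2*(q + 3)*(q + 4)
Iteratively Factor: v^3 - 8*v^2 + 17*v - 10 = (v - 1)*(v^2 - 7*v + 10) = (v - 2)*(v - 1)*(v - 5)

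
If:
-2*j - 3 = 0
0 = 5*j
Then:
No Solution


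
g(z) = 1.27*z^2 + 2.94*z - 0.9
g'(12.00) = 33.42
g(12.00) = 217.26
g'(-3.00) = -4.68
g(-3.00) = 1.71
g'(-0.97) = 0.48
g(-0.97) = -2.56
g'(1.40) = 6.50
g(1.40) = 5.71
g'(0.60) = 4.46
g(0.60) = 1.32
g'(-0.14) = 2.58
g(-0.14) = -1.29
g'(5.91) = 17.95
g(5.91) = 60.83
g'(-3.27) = -5.37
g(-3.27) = 3.07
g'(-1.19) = -0.08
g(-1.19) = -2.60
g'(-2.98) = -4.63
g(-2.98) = 1.62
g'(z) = 2.54*z + 2.94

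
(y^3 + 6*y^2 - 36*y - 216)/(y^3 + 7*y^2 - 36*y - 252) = (y + 6)/(y + 7)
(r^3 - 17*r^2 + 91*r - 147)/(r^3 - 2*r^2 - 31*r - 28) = (r^2 - 10*r + 21)/(r^2 + 5*r + 4)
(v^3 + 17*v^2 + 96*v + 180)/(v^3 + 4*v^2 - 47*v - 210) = (v + 6)/(v - 7)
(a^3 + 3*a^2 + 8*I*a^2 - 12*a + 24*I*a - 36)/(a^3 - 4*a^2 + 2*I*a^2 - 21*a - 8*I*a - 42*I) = (a + 6*I)/(a - 7)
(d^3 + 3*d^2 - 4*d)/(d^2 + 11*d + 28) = d*(d - 1)/(d + 7)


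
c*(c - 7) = c^2 - 7*c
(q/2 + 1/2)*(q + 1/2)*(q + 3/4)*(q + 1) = q^4/2 + 13*q^3/8 + 31*q^2/16 + q + 3/16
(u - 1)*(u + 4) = u^2 + 3*u - 4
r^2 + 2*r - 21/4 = (r - 3/2)*(r + 7/2)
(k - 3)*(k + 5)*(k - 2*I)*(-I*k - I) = -I*k^4 - 2*k^3 - 3*I*k^3 - 6*k^2 + 13*I*k^2 + 26*k + 15*I*k + 30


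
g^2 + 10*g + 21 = (g + 3)*(g + 7)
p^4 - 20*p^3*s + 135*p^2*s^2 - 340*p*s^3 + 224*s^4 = (p - 8*s)*(p - 7*s)*(p - 4*s)*(p - s)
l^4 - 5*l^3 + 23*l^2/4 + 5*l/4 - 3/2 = (l - 3)*(l - 2)*(l - 1/2)*(l + 1/2)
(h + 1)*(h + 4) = h^2 + 5*h + 4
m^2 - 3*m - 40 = (m - 8)*(m + 5)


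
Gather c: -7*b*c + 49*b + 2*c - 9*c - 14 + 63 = 49*b + c*(-7*b - 7) + 49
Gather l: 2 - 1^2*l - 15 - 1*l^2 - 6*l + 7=-l^2 - 7*l - 6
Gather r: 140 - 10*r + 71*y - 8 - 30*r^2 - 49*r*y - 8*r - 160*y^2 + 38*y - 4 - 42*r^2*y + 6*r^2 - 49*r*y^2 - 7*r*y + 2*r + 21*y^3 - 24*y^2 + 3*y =r^2*(-42*y - 24) + r*(-49*y^2 - 56*y - 16) + 21*y^3 - 184*y^2 + 112*y + 128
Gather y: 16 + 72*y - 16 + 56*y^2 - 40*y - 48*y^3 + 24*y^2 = -48*y^3 + 80*y^2 + 32*y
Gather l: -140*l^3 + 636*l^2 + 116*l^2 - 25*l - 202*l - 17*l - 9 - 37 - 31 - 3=-140*l^3 + 752*l^2 - 244*l - 80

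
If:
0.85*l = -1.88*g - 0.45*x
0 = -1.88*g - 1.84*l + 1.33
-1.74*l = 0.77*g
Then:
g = 1.25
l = -0.55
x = -4.17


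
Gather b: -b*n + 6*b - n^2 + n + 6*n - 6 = b*(6 - n) - n^2 + 7*n - 6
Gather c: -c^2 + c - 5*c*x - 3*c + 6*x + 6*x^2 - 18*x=-c^2 + c*(-5*x - 2) + 6*x^2 - 12*x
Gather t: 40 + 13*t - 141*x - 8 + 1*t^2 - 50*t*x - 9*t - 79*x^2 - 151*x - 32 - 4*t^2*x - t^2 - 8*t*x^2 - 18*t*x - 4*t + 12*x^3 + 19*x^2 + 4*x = -4*t^2*x + t*(-8*x^2 - 68*x) + 12*x^3 - 60*x^2 - 288*x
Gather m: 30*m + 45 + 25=30*m + 70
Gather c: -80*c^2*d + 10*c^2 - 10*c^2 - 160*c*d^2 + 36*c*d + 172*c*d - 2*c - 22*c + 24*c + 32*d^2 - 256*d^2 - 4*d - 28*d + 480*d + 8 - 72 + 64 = -80*c^2*d + c*(-160*d^2 + 208*d) - 224*d^2 + 448*d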